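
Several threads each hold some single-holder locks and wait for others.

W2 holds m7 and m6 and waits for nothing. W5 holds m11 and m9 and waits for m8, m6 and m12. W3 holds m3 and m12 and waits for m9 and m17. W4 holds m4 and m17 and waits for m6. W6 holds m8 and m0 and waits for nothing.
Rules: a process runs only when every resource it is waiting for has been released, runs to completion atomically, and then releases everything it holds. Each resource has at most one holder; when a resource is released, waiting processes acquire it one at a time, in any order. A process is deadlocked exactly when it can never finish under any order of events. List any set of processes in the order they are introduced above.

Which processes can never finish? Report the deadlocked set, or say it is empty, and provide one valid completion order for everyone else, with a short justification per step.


Deadlocked set: W5 and W3.
Key observation: along W5 -> W3 -> W5, each member waits on what the next one holds — a deadlock; no other process is dragged down with it.
One completion order for the rest: W2, W4, W6.
Step-by-step check:
  W2 waits on nothing -> runs at once and releases m7 and m6
  run W4 (all its waits — m6 — are resolved); releases m4 and m17
  W6 waits on nothing -> runs at once and releases m8 and m0


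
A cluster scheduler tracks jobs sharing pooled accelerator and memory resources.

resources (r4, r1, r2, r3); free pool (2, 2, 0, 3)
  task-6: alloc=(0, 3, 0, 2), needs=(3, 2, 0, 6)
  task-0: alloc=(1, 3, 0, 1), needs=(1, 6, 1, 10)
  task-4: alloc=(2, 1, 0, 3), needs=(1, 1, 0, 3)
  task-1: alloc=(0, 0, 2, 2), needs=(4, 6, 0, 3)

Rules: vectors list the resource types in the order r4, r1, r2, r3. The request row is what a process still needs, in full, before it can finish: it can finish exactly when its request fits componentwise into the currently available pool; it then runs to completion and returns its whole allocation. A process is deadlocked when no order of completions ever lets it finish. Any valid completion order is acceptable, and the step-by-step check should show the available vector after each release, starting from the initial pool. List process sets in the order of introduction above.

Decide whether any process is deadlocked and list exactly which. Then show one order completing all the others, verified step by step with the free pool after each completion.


No process is deadlocked.
Key observation: starting with task-4, each completion frees enough for the next — no one is permanently blocked.
A valid finishing order for the others: task-4, task-6, task-1, task-0. Verifying each step:
  pool = (2, 2, 0, 3)
  task-4 needs (1, 1, 0, 3) <= (2, 2, 0, 3) -> finishes; pool += (2, 1, 0, 3) = (4, 3, 0, 6)
  task-6 needs (3, 2, 0, 6) <= (4, 3, 0, 6) -> finishes; pool += (0, 3, 0, 2) = (4, 6, 0, 8)
  task-1 needs (4, 6, 0, 3) <= (4, 6, 0, 8) -> finishes; pool += (0, 0, 2, 2) = (4, 6, 2, 10)
  task-0 needs (1, 6, 1, 10) <= (4, 6, 2, 10) -> finishes; pool += (1, 3, 0, 1) = (5, 9, 2, 11)


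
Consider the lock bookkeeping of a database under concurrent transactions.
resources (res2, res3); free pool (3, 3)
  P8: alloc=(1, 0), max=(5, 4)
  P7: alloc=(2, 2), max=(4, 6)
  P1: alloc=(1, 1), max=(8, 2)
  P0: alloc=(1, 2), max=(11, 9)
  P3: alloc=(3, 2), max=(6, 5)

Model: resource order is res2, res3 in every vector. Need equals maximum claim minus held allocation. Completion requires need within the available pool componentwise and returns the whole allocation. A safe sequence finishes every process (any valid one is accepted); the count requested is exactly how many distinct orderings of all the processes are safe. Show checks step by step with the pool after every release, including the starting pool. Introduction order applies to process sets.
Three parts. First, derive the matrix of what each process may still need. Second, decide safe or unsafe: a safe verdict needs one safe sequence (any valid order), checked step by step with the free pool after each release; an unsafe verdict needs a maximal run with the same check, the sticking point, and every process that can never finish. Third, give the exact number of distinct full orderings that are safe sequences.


(1) Outstanding need per process (order res2, res3):
  P8: (4, 4)
  P7: (2, 4)
  P1: (7, 1)
  P0: (10, 7)
  P3: (3, 3)
(2) The state is SAFE; one workable sequence: P3, P7, P1, P8, P0.
Key observation: P3 marks the first exact bind of the order: its need (3, 3) fits the free (3, 3) with zero slack on a requested resource.
Step-by-step check:
  pool = (3, 3)
  P3: need (3, 3) fits (3, 3); releases (3, 2), pool now (6, 5)
  P7: need (2, 4) fits (6, 5); releases (2, 2), pool now (8, 7)
  P1: need (7, 1) fits (8, 7); releases (1, 1), pool now (9, 8)
  P8: need (4, 4) fits (9, 8); releases (1, 0), pool now (10, 8)
  P0: need (10, 7) fits (10, 8); releases (1, 2), pool now (11, 10)
(3) The exact count: 4 of the possible complete orderings are safe sequences.


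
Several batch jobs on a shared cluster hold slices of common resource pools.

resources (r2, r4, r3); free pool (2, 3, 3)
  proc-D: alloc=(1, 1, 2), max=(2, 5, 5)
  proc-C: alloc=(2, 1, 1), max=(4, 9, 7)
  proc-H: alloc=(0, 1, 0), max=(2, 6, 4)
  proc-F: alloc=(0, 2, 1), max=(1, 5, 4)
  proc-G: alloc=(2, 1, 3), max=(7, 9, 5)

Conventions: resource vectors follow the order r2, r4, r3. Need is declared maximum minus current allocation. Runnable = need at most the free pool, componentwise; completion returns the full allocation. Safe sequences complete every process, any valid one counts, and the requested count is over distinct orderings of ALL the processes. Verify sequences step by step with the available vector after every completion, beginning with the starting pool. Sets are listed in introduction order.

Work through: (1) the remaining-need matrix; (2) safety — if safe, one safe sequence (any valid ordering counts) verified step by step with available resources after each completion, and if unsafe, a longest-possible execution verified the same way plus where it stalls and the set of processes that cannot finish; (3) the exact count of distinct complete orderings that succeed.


(1) Remaining need (order r2, r4, r3):
  proc-D: (1, 4, 3)
  proc-C: (2, 8, 6)
  proc-H: (2, 5, 4)
  proc-F: (1, 3, 3)
  proc-G: (5, 8, 2)
(2) UNSAFE — no complete ordering exists.
Key observation: the wall is r4: completing proc-F, proc-H, proc-D brings the pool only to (3, 7, 6), and all the rest need more.
A maximal execution: proc-F, proc-H, proc-D — then nothing else fits. Step-by-step check:
  pool = (2, 3, 3)
  run proc-F (needs (1, 3, 3), free (2, 3, 3)); after release of (0, 2, 1) the pool is (2, 5, 4)
  run proc-H (needs (2, 5, 4), free (2, 5, 4)); after release of (0, 1, 0) the pool is (2, 6, 4)
  run proc-D (needs (1, 4, 3), free (2, 6, 4)); after release of (1, 1, 2) the pool is (3, 7, 6)
  proc-C cannot run: need (2, 8, 6) vs free (3, 7, 6) (insufficient r4)
  proc-G cannot run: need (5, 8, 2) vs free (3, 7, 6) (insufficient r2 and r4)
Permanently blocked: proc-C and proc-G.
(3) The exact count: 0 of the possible complete orderings are safe sequences.


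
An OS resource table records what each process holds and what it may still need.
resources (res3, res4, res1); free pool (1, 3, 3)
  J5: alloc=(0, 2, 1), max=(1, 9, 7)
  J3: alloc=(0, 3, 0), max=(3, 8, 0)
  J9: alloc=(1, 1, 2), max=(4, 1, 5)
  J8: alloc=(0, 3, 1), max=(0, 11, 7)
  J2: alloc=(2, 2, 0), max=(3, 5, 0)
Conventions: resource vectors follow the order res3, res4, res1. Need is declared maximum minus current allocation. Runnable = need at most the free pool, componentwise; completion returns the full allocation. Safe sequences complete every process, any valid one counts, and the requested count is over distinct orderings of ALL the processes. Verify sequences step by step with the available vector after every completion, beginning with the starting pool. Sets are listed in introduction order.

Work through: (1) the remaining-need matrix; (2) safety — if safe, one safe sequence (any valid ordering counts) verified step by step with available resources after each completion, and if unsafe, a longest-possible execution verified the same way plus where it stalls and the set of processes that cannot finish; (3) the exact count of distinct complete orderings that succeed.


(1) Remaining need (order res3, res4, res1):
  J5: (1, 7, 6)
  J3: (3, 5, 0)
  J9: (3, 0, 3)
  J8: (0, 8, 6)
  J2: (1, 3, 0)
(2) UNSAFE — no complete ordering exists.
Key observation: J2, J9, J3 can finish, but then (4, 9, 5) is all there is, and the blocked group's res1 demands exceed it.
The run J2, J9, J3 cannot be extended any further. Walking it through:
  pool = (1, 3, 3)
  J2: need (1, 3, 0) fits (1, 3, 3); releases (2, 2, 0), pool now (3, 5, 3)
  J9: need (3, 0, 3) fits (3, 5, 3); releases (1, 1, 2), pool now (4, 6, 5)
  J3: need (3, 5, 0) fits (4, 6, 5); releases (0, 3, 0), pool now (4, 9, 5)
  blocked: J5 wants (1, 7, 6), pool (4, 9, 5) — not enough res1
  blocked: J8 wants (0, 8, 6), pool (4, 9, 5) — not enough res1
Never able to finish: J5 and J8.
(3) The exact count: 0 of the possible complete orderings are safe sequences.


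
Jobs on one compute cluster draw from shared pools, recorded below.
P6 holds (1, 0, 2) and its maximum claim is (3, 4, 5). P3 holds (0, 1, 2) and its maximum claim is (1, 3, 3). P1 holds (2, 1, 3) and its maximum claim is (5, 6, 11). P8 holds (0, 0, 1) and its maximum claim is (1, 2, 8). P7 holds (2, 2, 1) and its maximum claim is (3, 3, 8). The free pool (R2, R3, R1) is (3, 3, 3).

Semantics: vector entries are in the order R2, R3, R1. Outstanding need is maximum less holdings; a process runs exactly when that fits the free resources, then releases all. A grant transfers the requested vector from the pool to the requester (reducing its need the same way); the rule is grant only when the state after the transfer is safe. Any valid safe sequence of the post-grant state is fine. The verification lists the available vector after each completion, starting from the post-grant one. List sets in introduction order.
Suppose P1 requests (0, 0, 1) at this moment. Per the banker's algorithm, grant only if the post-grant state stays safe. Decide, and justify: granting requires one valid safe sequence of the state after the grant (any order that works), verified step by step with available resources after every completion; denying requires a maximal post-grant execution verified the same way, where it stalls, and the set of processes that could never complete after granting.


DENY — the pretend-granted state is unsafe.
Key observation: the pool after P3, P6 is (4, 4, 6); every surviving request exceeds it in R1, so progress ends there.
After a pretend grant, a maximal execution: P3, P6 — then nothing else fits. Walking it through:
  pool = (3, 3, 2)
  run P3 (needs (1, 2, 1), free (3, 3, 2)); after release of (0, 1, 2) the pool is (3, 4, 4)
  run P6 (needs (2, 4, 3), free (3, 4, 4)); after release of (1, 0, 2) the pool is (4, 4, 6)
  blocked: P1 wants (3, 5, 7), pool (4, 4, 6) — not enough R3 and R1
  blocked: P8 wants (1, 2, 7), pool (4, 4, 6) — not enough R1
  blocked: P7 wants (1, 1, 7), pool (4, 4, 6) — not enough R1
Had the request been granted, P1, P8 and P7 could never finish.


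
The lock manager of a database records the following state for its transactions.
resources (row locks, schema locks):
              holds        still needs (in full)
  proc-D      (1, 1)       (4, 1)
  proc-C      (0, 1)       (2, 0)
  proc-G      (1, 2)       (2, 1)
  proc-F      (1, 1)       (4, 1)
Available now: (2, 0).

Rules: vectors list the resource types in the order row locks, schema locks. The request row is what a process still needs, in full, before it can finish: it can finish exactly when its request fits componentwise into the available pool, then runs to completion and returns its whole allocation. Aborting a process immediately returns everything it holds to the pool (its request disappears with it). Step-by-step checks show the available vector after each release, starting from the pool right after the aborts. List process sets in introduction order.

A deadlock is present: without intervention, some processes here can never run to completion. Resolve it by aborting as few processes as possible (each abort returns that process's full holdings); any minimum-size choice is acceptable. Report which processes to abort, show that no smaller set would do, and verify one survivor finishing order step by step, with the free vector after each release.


Minimum abort set: proc-D.
Key observation: before aborting proc-D, proc-F was permanently blocked — no order could ever run it; afterwards it completes at step 3.
Why nothing smaller works: aborting no one leaves the state deadlocked as given.
Survivors finish in the order: proc-C, proc-G, proc-F. Verifying each step (pool after the aborts first):
  pool = (3, 1)
  run proc-C (needs (2, 0), free (3, 1)); after release of (0, 1) the pool is (3, 2)
  run proc-G (needs (2, 1), free (3, 2)); after release of (1, 2) the pool is (4, 4)
  run proc-F (needs (4, 1), free (4, 4)); after release of (1, 1) the pool is (5, 5)


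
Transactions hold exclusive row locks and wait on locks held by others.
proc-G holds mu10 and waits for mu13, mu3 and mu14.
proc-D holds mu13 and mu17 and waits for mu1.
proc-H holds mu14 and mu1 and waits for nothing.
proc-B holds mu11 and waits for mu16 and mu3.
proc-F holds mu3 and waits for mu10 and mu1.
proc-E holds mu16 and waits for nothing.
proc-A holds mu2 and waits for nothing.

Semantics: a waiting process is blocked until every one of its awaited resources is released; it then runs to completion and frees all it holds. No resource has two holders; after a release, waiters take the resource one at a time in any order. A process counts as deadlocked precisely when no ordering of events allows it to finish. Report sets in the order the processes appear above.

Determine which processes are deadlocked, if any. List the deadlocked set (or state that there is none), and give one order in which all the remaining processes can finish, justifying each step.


Deadlocked set: proc-G, proc-B and proc-F.
Key observation: the knot is the closed ring of waits proc-G -> proc-F -> proc-G; proc-B waits into the deadlock from upstream.
The rest can finish in the order proc-E, proc-H, proc-D, proc-A.
Walking it through:
  proc-E waits on nothing -> runs at once and releases mu16
  proc-H waits on nothing -> runs at once and releases mu14 and mu1
  proc-D waits on mu1 — all released -> runs and releases mu13 and mu17
  proc-A waits on nothing -> runs at once and releases mu2


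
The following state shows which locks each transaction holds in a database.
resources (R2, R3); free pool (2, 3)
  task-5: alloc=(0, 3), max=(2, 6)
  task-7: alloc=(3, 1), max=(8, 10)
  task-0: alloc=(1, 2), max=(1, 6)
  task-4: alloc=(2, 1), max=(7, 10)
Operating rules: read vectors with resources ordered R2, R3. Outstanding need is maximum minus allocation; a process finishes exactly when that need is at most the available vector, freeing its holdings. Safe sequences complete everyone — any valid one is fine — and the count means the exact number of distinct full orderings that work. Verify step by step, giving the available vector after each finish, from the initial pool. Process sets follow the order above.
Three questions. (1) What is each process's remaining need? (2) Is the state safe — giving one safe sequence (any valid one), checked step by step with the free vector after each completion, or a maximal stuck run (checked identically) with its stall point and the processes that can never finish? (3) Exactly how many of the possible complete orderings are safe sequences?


(1) Remaining need (order R2, R3):
  task-5: (2, 3)
  task-7: (5, 9)
  task-0: (0, 4)
  task-4: (5, 9)
(2) The state is UNSAFE.
Key observation: task-5, task-0 can finish, but then (3, 8) is all there is, and the blocked group's R2 demands exceed it.
The run task-5, task-0 cannot be extended any further. Step-by-step check:
  pool = (2, 3)
  run task-5 (needs (2, 3), free (2, 3)); after release of (0, 3) the pool is (2, 6)
  run task-0 (needs (0, 4), free (2, 6)); after release of (1, 2) the pool is (3, 8)
  task-7 cannot run: need (5, 9) vs free (3, 8) (insufficient R2 and R3)
  task-4 cannot run: need (5, 9) vs free (3, 8) (insufficient R2 and R3)
Never able to finish: task-7 and task-4.
(3) Exactly 0 of the possible complete orderings are safe sequences.


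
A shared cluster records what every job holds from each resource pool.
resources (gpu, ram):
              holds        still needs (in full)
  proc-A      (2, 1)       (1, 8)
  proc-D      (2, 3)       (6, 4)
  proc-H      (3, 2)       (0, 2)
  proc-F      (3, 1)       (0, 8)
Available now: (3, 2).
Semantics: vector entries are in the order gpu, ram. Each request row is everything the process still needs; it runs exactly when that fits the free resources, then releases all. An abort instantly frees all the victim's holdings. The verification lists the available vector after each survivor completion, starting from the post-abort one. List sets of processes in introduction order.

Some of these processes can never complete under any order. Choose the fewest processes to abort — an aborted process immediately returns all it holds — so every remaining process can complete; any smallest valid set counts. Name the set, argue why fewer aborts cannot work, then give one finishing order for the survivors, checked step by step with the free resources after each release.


Minimum abort set: proc-A.
Key observation: before aborting proc-A, proc-F was permanently blocked — no order could ever run it; afterwards it completes at step 3.
Why nothing smaller works: aborting no one leaves the state deadlocked as given.
One survivor order: proc-H, proc-D, proc-F. Walking it through (post-abort pool first):
  pool = (5, 3)
  proc-H: need (0, 2) fits (5, 3); releases (3, 2), pool now (8, 5)
  proc-D: need (6, 4) fits (8, 5); releases (2, 3), pool now (10, 8)
  proc-F: need (0, 8) fits (10, 8); releases (3, 1), pool now (13, 9)


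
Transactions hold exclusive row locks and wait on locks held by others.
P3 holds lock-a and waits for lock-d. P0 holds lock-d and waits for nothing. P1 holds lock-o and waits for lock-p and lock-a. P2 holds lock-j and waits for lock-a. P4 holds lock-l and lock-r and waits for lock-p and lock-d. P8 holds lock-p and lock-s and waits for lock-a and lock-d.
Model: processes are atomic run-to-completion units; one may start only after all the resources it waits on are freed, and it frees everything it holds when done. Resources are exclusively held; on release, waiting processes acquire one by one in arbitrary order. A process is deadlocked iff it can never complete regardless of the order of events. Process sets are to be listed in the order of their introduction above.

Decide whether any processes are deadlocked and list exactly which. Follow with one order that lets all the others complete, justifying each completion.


Nothing here is deadlocked.
Key observation: the waits form no ring: some process can always run, and its releases unblock the others one by one.
A valid finishing order for the others: P0, P3, P8, P2, P1, P4.
Verifying each step:
  P0 waits on nothing -> runs at once and releases lock-d
  P3: everything it awaited (lock-d) is free; runs, freeing lock-a
  P8: everything it awaited (lock-a and lock-d) is free; runs, freeing lock-p and lock-s
  P2: everything it awaited (lock-a) is free; runs, freeing lock-j
  P1: everything it awaited (lock-p and lock-a) is free; runs, freeing lock-o
  P4: everything it awaited (lock-p and lock-d) is free; runs, freeing lock-l and lock-r


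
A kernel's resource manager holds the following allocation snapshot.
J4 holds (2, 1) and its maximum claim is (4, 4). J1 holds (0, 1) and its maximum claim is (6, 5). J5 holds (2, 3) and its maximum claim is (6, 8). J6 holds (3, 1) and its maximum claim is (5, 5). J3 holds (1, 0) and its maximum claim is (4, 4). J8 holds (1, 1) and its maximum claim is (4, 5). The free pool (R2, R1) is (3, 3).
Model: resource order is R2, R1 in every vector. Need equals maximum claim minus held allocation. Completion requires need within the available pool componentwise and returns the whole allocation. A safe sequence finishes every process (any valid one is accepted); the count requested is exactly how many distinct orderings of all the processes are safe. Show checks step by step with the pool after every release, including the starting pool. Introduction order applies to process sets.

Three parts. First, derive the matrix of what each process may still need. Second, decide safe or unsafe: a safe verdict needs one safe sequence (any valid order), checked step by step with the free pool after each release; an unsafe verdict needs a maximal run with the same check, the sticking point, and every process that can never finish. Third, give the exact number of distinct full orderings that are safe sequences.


(1) Need matrix, components ordered R2, R1:
  J4: (2, 3)
  J1: (6, 4)
  J5: (4, 5)
  J6: (2, 4)
  J3: (3, 4)
  J8: (3, 4)
(2) SAFE. One safe sequence: J4, J3, J6, J5, J8, J1.
Key observation: at J4 the run first touches a limit — (2, 3) against (3, 3), exact on a resource it actually requests.
Verifying each step:
  pool = (3, 3)
  J4 needs (2, 3) <= (3, 3) -> finishes; pool += (2, 1) = (5, 4)
  J3 needs (3, 4) <= (5, 4) -> finishes; pool += (1, 0) = (6, 4)
  J6 needs (2, 4) <= (6, 4) -> finishes; pool += (3, 1) = (9, 5)
  J5 needs (4, 5) <= (9, 5) -> finishes; pool += (2, 3) = (11, 8)
  J8 needs (3, 4) <= (11, 8) -> finishes; pool += (1, 1) = (12, 9)
  J1 needs (6, 4) <= (12, 9) -> finishes; pool += (0, 1) = (12, 10)
(3) Exactly 66 of the possible complete orderings are safe sequences.


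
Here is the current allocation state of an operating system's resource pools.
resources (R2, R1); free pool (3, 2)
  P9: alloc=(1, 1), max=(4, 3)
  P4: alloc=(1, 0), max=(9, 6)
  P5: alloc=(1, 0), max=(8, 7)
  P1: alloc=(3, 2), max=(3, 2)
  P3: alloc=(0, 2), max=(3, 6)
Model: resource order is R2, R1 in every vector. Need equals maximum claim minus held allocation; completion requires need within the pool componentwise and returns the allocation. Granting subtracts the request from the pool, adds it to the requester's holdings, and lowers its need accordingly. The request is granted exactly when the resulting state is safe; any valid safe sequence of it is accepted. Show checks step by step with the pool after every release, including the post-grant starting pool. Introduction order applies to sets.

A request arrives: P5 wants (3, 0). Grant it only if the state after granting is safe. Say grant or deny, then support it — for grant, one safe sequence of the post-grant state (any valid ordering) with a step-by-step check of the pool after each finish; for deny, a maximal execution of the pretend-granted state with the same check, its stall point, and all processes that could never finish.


GRANT: granting preserves safety; a valid post-grant sequence is P1, P3, P9, P5, P4.
Key observation: after the grant the pool drops to (0, 2), which still lets P1 finish first and unwind the rest.
Step-by-step check of the post-grant state:
  pool = (0, 2)
  P1 needs (0, 0) <= (0, 2) -> finishes; pool += (3, 2) = (3, 4)
  P3 needs (3, 4) <= (3, 4) -> finishes; pool += (0, 2) = (3, 6)
  P9 needs (3, 2) <= (3, 6) -> finishes; pool += (1, 1) = (4, 7)
  P5 needs (4, 7) <= (4, 7) -> finishes; pool += (4, 0) = (8, 7)
  P4 needs (8, 6) <= (8, 7) -> finishes; pool += (1, 0) = (9, 7)


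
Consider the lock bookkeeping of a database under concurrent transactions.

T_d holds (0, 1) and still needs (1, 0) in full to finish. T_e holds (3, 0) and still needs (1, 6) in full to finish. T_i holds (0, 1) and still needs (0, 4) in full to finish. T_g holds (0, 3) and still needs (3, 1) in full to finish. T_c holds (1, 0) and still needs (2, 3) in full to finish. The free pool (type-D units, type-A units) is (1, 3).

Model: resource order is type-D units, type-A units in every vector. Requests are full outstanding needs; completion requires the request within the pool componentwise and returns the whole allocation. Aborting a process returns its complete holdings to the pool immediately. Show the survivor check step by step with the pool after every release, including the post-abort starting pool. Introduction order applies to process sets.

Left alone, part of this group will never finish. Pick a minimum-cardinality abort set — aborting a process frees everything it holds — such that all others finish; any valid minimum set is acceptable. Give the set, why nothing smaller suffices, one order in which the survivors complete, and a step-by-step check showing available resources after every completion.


Abort T_e.
Key observation: aborting T_e returns (3, 0), and T_g — hopeless before — runs at step 1 with the returned capacity in the pool.
Why nothing smaller works: aborting no one leaves the state deadlocked as given.
The survivors complete as T_g, T_i, T_c, T_d. Walking it through (starting from the post-abort pool):
  pool = (4, 3)
  T_g: need (3, 1) fits (4, 3); releases (0, 3), pool now (4, 6)
  T_i: need (0, 4) fits (4, 6); releases (0, 1), pool now (4, 7)
  T_c: need (2, 3) fits (4, 7); releases (1, 0), pool now (5, 7)
  T_d: need (1, 0) fits (5, 7); releases (0, 1), pool now (5, 8)


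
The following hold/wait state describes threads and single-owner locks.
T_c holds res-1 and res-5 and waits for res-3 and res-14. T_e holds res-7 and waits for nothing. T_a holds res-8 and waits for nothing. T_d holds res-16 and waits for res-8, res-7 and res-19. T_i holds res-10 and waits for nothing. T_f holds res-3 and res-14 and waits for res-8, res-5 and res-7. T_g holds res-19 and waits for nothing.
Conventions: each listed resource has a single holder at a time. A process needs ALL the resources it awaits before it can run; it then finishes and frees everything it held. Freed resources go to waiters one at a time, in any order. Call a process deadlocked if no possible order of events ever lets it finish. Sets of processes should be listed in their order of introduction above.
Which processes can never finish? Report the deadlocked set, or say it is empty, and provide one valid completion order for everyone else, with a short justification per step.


Deadlocked set: T_c and T_f.
Key observation: the loop T_c -> T_f -> T_c blocks itself forever; no other process is dragged down with it.
The rest can finish in the order T_e, T_a, T_g, T_d, T_i.
Step-by-step check:
  T_e waits on nothing -> runs at once and releases res-7
  T_a waits on nothing -> runs at once and releases res-8
  T_g waits on nothing -> runs at once and releases res-19
  run T_d (all its waits — res-8, res-7 and res-19 — are resolved); releases res-16
  T_i waits on nothing -> runs at once and releases res-10


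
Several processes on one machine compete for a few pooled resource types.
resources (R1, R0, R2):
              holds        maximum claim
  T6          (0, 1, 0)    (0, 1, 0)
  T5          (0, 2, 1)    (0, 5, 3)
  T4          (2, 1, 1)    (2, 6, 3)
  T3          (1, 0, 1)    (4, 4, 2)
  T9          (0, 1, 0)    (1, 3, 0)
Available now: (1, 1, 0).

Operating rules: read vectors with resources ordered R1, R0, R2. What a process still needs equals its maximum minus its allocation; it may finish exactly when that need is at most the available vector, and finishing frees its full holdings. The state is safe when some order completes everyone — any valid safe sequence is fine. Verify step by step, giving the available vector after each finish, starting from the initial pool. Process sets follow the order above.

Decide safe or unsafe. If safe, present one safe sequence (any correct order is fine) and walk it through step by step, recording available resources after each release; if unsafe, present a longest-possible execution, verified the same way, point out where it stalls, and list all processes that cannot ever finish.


UNSAFE — no complete ordering exists.
Key observation: no order helps: past T6, T9, the free pool tops out at (1, 3, 0), below what each blocked process needs in R2.
Going as far as possible: T6, T9; after that, nothing fits. Verifying each step:
  pool = (1, 1, 0)
  T6: need (0, 0, 0) fits (1, 1, 0); releases (0, 1, 0), pool now (1, 2, 0)
  T9: need (1, 2, 0) fits (1, 2, 0); releases (0, 1, 0), pool now (1, 3, 0)
  T5 cannot run: need (0, 3, 2) vs free (1, 3, 0) (insufficient R2)
  T4 cannot run: need (0, 5, 2) vs free (1, 3, 0) (insufficient R0 and R2)
  T3 cannot run: need (3, 4, 1) vs free (1, 3, 0) (insufficient R1, R0 and R2)
Processes that can never finish: T5, T4 and T3.


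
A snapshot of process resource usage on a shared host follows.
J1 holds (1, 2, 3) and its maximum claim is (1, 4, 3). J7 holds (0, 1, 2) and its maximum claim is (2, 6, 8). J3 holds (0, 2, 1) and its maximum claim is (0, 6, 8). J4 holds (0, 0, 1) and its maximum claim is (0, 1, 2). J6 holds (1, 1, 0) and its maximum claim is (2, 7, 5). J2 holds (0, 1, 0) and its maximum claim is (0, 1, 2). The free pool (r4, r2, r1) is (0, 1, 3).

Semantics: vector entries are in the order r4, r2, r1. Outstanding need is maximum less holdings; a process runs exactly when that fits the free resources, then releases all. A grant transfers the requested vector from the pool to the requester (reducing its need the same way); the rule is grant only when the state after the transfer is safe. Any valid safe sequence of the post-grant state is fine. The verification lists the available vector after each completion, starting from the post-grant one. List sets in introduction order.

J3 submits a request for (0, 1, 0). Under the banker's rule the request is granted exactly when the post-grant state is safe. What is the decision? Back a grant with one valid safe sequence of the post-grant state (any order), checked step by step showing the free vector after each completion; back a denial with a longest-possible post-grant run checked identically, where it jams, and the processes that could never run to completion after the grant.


DENY — the pretend-granted state is unsafe.
Key observation: once J2, J4 finish, the pool peaks at (0, 1, 4) — and every remaining process still needs more r2 than that.
After a pretend grant, a maximal execution: J2, J4 — then nothing else fits. Check, step by step:
  pool = (0, 0, 3)
  J2 needs (0, 0, 2) <= (0, 0, 3) -> finishes; pool += (0, 1, 0) = (0, 1, 3)
  J4 needs (0, 1, 1) <= (0, 1, 3) -> finishes; pool += (0, 0, 1) = (0, 1, 4)
  blocked: J1 wants (0, 2, 0), pool (0, 1, 4) — not enough r2
  blocked: J7 wants (2, 5, 6), pool (0, 1, 4) — not enough r4, r2 and r1
  blocked: J3 wants (0, 3, 7), pool (0, 1, 4) — not enough r2 and r1
  blocked: J6 wants (1, 6, 5), pool (0, 1, 4) — not enough r4, r2 and r1
Post-grant, the permanently blocked set is J1, J7, J3 and J6.


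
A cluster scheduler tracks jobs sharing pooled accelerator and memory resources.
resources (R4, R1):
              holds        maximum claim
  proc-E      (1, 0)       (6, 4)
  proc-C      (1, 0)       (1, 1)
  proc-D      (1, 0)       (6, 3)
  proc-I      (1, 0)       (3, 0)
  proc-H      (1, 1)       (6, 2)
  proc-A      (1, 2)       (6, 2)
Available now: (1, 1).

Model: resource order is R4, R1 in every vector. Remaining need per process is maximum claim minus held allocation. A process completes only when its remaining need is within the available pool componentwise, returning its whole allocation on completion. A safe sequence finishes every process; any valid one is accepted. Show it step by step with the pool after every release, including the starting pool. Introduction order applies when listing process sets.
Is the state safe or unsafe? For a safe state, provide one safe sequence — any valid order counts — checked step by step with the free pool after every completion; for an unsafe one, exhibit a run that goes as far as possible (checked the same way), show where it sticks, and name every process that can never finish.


UNSAFE — no complete ordering exists.
Key observation: R4 is the bottleneck — with proc-C, proc-I done the pool holds (3, 1), short of every remaining need.
A maximal execution: proc-C, proc-I — then nothing else fits. Step-by-step check:
  pool = (1, 1)
  proc-C: need (0, 1) fits (1, 1); releases (1, 0), pool now (2, 1)
  proc-I: need (2, 0) fits (2, 1); releases (1, 0), pool now (3, 1)
  proc-E still needs (5, 4) but only (3, 1) is free — short on R4 and R1
  proc-D still needs (5, 3) but only (3, 1) is free — short on R4 and R1
  proc-H still needs (5, 1) but only (3, 1) is free — short on R4
  proc-A still needs (5, 0) but only (3, 1) is free — short on R4
Processes that can never finish: proc-E, proc-D, proc-H and proc-A.


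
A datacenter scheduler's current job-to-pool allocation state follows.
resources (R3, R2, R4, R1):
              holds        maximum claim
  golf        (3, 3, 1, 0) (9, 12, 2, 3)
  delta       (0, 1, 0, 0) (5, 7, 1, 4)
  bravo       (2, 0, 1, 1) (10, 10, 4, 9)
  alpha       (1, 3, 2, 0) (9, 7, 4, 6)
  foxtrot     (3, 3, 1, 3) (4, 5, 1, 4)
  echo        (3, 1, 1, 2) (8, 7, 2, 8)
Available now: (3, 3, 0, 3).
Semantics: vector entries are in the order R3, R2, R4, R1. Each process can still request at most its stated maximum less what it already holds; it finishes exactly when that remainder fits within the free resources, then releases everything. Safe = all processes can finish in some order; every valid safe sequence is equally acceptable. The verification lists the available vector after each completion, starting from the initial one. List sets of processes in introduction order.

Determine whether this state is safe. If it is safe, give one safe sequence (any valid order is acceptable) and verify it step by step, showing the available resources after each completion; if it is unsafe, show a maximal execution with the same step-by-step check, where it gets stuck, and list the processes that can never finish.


SAFE — a valid safe sequence is foxtrot, echo, delta, alpha, golf, bravo.
Key observation: the first exact fit in this order is echo — it needs (5, 6, 1, 6) with (6, 6, 1, 6) free, meeting a requested resource to the last unit.
Walking it through:
  pool = (3, 3, 0, 3)
  foxtrot needs (1, 2, 0, 1) <= (3, 3, 0, 3) -> finishes; pool += (3, 3, 1, 3) = (6, 6, 1, 6)
  echo needs (5, 6, 1, 6) <= (6, 6, 1, 6) -> finishes; pool += (3, 1, 1, 2) = (9, 7, 2, 8)
  delta needs (5, 6, 1, 4) <= (9, 7, 2, 8) -> finishes; pool += (0, 1, 0, 0) = (9, 8, 2, 8)
  alpha needs (8, 4, 2, 6) <= (9, 8, 2, 8) -> finishes; pool += (1, 3, 2, 0) = (10, 11, 4, 8)
  golf needs (6, 9, 1, 3) <= (10, 11, 4, 8) -> finishes; pool += (3, 3, 1, 0) = (13, 14, 5, 8)
  bravo needs (8, 10, 3, 8) <= (13, 14, 5, 8) -> finishes; pool += (2, 0, 1, 1) = (15, 14, 6, 9)


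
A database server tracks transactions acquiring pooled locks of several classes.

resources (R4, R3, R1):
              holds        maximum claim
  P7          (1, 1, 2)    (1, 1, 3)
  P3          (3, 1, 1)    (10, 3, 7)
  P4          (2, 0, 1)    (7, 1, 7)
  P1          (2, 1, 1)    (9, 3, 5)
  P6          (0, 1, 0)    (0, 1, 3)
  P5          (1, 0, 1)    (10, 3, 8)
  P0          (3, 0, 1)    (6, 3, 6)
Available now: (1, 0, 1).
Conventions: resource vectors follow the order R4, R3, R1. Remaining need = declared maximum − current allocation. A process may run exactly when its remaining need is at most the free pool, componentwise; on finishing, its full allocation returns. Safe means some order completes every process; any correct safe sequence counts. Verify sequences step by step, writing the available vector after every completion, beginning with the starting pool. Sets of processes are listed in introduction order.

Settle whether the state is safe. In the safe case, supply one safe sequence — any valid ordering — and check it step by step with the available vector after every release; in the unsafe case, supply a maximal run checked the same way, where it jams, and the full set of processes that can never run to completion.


UNSAFE.
Key observation: the wall is R4: completing P7, P6 brings the pool only to (2, 2, 3), and all the rest need more.
The run P7, P6 cannot be extended any further. Step-by-step check:
  pool = (1, 0, 1)
  run P7 (needs (0, 0, 1), free (1, 0, 1)); after release of (1, 1, 2) the pool is (2, 1, 3)
  run P6 (needs (0, 0, 3), free (2, 1, 3)); after release of (0, 1, 0) the pool is (2, 2, 3)
  P3 still needs (7, 2, 6) but only (2, 2, 3) is free — short on R4 and R1
  P4 still needs (5, 1, 6) but only (2, 2, 3) is free — short on R4 and R1
  P1 still needs (7, 2, 4) but only (2, 2, 3) is free — short on R4 and R1
  P5 still needs (9, 3, 7) but only (2, 2, 3) is free — short on R4, R3 and R1
  P0 still needs (3, 3, 5) but only (2, 2, 3) is free — short on R4, R3 and R1
Permanently blocked: P3, P4, P1, P5 and P0.


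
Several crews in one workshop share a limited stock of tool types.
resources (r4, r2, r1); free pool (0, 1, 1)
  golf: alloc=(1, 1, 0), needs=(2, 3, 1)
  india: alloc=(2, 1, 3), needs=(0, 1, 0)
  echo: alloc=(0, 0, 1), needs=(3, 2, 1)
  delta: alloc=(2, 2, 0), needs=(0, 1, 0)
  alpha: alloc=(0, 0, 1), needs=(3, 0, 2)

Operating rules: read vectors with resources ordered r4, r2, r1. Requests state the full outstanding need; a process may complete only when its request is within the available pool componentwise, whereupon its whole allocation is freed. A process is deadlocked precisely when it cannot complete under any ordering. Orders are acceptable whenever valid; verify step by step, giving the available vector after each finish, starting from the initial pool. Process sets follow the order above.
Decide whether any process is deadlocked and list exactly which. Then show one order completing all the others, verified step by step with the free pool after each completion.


Nothing here is deadlocked.
Key observation: there is always a runnable process — delta first — so the state unwinds completely.
A valid finishing order for the others: delta, golf, india, echo, alpha. Step-by-step check:
  pool = (0, 1, 1)
  delta needs (0, 1, 0) <= (0, 1, 1) -> finishes; pool += (2, 2, 0) = (2, 3, 1)
  golf needs (2, 3, 1) <= (2, 3, 1) -> finishes; pool += (1, 1, 0) = (3, 4, 1)
  india needs (0, 1, 0) <= (3, 4, 1) -> finishes; pool += (2, 1, 3) = (5, 5, 4)
  echo needs (3, 2, 1) <= (5, 5, 4) -> finishes; pool += (0, 0, 1) = (5, 5, 5)
  alpha needs (3, 0, 2) <= (5, 5, 5) -> finishes; pool += (0, 0, 1) = (5, 5, 6)


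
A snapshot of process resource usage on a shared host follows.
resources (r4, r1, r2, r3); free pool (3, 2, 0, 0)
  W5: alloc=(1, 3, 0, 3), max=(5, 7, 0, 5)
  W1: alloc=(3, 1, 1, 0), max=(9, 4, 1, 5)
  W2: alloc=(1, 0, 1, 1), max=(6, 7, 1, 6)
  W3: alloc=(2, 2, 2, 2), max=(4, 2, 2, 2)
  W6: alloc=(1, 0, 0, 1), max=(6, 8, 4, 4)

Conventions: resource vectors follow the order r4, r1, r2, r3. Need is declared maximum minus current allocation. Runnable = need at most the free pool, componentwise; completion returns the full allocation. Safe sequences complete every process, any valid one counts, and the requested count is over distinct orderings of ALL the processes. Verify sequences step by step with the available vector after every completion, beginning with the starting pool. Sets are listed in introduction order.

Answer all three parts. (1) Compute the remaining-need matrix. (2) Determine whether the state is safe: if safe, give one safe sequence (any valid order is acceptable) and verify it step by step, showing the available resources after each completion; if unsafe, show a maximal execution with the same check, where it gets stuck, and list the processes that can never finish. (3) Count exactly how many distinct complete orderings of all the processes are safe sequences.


(1) Need matrix, components ordered r4, r1, r2, r3:
  W5: (4, 4, 0, 2)
  W1: (6, 3, 0, 5)
  W2: (5, 7, 0, 5)
  W3: (2, 0, 0, 0)
  W6: (5, 8, 4, 3)
(2) SAFE. One safe sequence: W3, W5, W1, W2, W6.
Key observation: reading the order forward, W5 is the first process whose need (4, 4, 0, 2) meets the free pool (5, 4, 2, 2) exactly on a resource it requests.
Step-by-step check:
  pool = (3, 2, 0, 0)
  run W3 (needs (2, 0, 0, 0), free (3, 2, 0, 0)); after release of (2, 2, 2, 2) the pool is (5, 4, 2, 2)
  run W5 (needs (4, 4, 0, 2), free (5, 4, 2, 2)); after release of (1, 3, 0, 3) the pool is (6, 7, 2, 5)
  run W1 (needs (6, 3, 0, 5), free (6, 7, 2, 5)); after release of (3, 1, 1, 0) the pool is (9, 8, 3, 5)
  run W2 (needs (5, 7, 0, 5), free (9, 8, 3, 5)); after release of (1, 0, 1, 1) the pool is (10, 8, 4, 6)
  run W6 (needs (5, 8, 4, 3), free (10, 8, 4, 6)); after release of (1, 0, 0, 1) the pool is (11, 8, 4, 7)
(3) Precisely 2 of the possible complete orderings are safe sequences.
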